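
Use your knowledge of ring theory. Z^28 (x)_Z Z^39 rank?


rank(M(x)N) = rank(M)*rank(N)
28*39 = 1092


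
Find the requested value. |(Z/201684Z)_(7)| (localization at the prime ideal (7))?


7-primary part: 201684=7^5*12
Size=7^5=16807


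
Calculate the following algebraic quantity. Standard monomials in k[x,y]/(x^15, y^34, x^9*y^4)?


k[x,y]/I, I = (x^15, y^34, x^9*y^4)
Rect: 15x34=510. Corner: (15-9)x(34-4)=180.
dim = 510-180 = 330


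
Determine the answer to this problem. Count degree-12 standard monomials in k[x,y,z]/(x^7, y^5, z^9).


Need i<7, j<5, k<9 with i+j+k=12.
For each i, j ranges over max(0,12-i-8)..min(4,12-i):
  i=0: j in [4,4] -> 1
  i=1: j in [3,4] -> 2
  i=2: j in [2,4] -> 3
  i=3: j in [1,4] -> 4
  i=4: j in [0,4] -> 5
  i=5: j in [0,4] -> 5
  i=6: j in [0,4] -> 5
H(12) = 1+2+3+4+5+5+5 = 25


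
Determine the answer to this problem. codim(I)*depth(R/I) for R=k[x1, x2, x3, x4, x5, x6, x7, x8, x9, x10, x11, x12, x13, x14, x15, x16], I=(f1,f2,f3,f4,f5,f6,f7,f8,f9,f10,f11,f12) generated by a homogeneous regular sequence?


codim=12, depth=dim(R/I)=16-12=4
Product=12*4=48


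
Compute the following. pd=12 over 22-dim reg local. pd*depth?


pd+depth=22
depth=22-12=10
pd*depth=12*10=120


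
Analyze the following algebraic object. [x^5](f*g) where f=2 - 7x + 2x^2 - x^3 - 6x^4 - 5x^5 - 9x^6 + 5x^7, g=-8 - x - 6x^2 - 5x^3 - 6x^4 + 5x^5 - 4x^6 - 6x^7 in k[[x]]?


[x^5] = sum a_i*b_j, i+j=5
  2*5=10
  -7*-6=42
  2*-5=-10
  -1*-6=6
  -6*-1=6
  -5*-8=40
Sum=94


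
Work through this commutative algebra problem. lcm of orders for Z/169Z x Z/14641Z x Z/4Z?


Exponent = lcm of the cyclic orders; pairwise coprime => product.
13^2*11^4*2^2=169*14641*4=9897316


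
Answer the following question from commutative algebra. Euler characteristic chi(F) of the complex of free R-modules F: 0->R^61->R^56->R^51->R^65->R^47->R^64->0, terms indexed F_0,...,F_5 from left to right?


chi = sum (-1)^i * rank:
(-1)^0*61=61
(-1)^1*56=-56
(-1)^2*51=51
(-1)^3*65=-65
(-1)^4*47=47
(-1)^5*64=-64
chi=-26


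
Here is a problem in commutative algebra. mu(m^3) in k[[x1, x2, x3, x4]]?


C(n+d-1,d)=C(6,3)=20


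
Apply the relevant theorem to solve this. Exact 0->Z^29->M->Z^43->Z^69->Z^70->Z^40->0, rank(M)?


Alt sum=0:
(-1)^0*29 + (-1)^1*? + (-1)^2*43 + (-1)^3*69 + (-1)^4*70 + (-1)^5*40=0
rank(M)=33


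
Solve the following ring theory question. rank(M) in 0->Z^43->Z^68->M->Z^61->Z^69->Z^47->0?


Alt sum=0:
(-1)^0*43 + (-1)^1*68 + (-1)^2*? + (-1)^3*61 + (-1)^4*69 + (-1)^5*47=0
rank(M)=64


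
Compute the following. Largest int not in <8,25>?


gcd(8,25)=1 => F=ab-a-b=8*25-8-25=200-33=167


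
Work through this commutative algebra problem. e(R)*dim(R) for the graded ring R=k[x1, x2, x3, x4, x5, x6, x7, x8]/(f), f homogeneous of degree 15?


e(R)=deg(f)=15, dim(R)=8-1=7
e*dim=15*7=105


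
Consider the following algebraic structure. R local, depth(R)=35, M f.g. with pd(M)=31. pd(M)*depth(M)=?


pd+depth=35
depth=35-31=4
pd*depth=31*4=124


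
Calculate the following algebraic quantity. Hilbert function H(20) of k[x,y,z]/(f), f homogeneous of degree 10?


C(22,2)-C(12,2)=231-66=165


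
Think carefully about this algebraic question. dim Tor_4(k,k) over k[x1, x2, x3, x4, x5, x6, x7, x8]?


Koszul: C(n,i)=C(8,4)=70


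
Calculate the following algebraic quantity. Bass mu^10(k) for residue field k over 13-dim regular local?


C(n,i)=C(13,10)=286


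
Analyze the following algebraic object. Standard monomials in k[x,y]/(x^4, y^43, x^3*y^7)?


k[x,y]/I, I = (x^4, y^43, x^3*y^7)
Rect: 4x43=172. Corner: (4-3)x(43-7)=36.
dim = 172-36 = 136


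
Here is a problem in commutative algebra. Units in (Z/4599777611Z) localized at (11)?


Local ring = Z/161051Z.
phi(161051) = 11^4*(11-1) = 146410


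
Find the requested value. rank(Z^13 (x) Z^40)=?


rank(M(x)N) = rank(M)*rank(N)
13*40 = 520


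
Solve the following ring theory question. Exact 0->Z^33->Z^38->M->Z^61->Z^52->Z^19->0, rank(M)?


Alt sum=0:
(-1)^0*33 + (-1)^1*38 + (-1)^2*? + (-1)^3*61 + (-1)^4*52 + (-1)^5*19=0
rank(M)=33


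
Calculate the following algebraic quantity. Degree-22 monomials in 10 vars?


C(d+n-1,n-1)=C(31,9)=20160075


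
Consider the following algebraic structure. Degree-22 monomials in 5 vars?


C(d+n-1,n-1)=C(26,4)=14950


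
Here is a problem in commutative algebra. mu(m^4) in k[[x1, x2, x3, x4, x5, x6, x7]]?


C(n+d-1,d)=C(10,4)=210


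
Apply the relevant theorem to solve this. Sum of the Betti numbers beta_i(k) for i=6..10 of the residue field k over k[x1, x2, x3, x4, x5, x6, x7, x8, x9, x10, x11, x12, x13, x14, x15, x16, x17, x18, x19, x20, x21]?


Koszul resolution: beta_i(k)=C(n,i), n=21
C(21,6)=54264, C(21,7)=116280, C(21,8)=203490, C(21,9)=293930, C(21,10)=352716
Sum=1020680


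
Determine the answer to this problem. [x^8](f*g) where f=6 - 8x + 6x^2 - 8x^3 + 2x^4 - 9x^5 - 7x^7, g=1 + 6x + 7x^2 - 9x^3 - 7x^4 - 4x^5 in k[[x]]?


[x^8] = sum a_i*b_j, i+j=8
  -8*-4=32
  2*-7=-14
  -9*-9=81
  -7*6=-42
Sum=57


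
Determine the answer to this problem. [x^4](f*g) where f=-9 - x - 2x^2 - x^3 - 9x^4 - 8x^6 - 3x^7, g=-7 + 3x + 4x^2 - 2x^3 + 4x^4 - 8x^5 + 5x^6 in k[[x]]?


[x^4] = sum a_i*b_j, i+j=4
  -9*4=-36
  -1*-2=2
  -2*4=-8
  -1*3=-3
  -9*-7=63
Sum=18


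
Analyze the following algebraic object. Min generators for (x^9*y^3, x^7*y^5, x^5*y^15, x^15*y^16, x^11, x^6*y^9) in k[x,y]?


Remove redundant (divisible by others).
x^15*y^16 redundant.
Min: x^11, x^9*y^3, x^7*y^5, x^6*y^9, x^5*y^15
Count=5


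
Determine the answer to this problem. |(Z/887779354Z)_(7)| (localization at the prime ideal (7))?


7-primary part: 887779354=7^9*22
Size=7^9=40353607


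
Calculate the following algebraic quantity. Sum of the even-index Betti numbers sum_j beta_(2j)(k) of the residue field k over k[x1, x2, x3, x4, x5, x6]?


Koszul resolution: beta_i(k)=C(n,i), n=6
sum_even C(6,i) = 2^(n-1) = 2^5 = 32


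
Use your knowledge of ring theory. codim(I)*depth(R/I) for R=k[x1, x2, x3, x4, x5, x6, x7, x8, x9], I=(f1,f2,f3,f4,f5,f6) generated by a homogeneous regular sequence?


codim=6, depth=dim(R/I)=9-6=3
Product=6*3=18


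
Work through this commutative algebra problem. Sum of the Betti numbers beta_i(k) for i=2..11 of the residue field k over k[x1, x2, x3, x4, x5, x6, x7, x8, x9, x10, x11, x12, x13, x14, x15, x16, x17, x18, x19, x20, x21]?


Koszul resolution: beta_i(k)=C(n,i), n=21
C(21,2)=210, C(21,3)=1330, C(21,4)=5985, C(21,5)=20349, C(21,6)=54264, C(21,7)=116280, C(21,8)=203490, C(21,9)=293930, C(21,10)=352716, C(21,11)=352716
Sum=1401270


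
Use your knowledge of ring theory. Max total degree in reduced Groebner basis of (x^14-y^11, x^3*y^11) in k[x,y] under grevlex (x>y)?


LT(f1)=x^14, LT(f2)=x^3y^11, lcm=x^14y^11
S(f1,f2) = y^11*f1 - x^11*f2 = -y^22
Reduced GB = {f1, f2, y^22}; degrees 14, 14, 22
Max = 22


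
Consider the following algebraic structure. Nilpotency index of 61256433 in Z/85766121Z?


61256433^k mod 85766121:
k=1: 61256433
k=2: 25826724
k=3: 56519883
k=4: 82459944
k=5: 77597919
k=6: 0
First zero at k = 6


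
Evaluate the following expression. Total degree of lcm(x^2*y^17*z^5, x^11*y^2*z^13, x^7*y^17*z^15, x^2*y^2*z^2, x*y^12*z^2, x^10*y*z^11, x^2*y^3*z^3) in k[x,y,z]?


lcm = componentwise max:
x: max(2,11,7,2,1,10,2)=11
y: max(17,2,17,2,12,1,3)=17
z: max(5,13,15,2,2,11,3)=15
Total=11+17+15=43


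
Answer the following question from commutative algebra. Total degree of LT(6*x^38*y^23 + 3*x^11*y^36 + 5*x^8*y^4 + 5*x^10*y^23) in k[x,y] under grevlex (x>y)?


LT: 6*x^38*y^23
deg_x=38, deg_y=23
Total=38+23=61


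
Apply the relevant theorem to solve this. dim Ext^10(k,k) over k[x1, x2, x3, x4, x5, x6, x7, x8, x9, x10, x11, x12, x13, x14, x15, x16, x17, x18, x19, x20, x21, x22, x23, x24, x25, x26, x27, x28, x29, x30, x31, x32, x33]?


C(n,i)=C(33,10)=92561040


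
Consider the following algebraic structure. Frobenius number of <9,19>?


gcd(9,19)=1 => F=ab-a-b=9*19-9-19=171-28=143


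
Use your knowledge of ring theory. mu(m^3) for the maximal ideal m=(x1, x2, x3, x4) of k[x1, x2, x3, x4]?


Graded Nakayama: mu(m^d) = dim_k (m^d/m^(d+1)) = #degree-3 monomials in 4 vars
C(n+d-1,d)=C(6,3)=20


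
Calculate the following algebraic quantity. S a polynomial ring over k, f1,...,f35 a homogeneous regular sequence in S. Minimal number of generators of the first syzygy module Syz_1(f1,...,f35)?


Regular sequence => Koszul complex is the minimal free resolution.
Syz_1 minimally generated by Koszul relations f_i*e_j - f_j*e_i (i<j): mu(Syz_1) = beta_2 = C(m,2) = m(m-1)/2
m=35
35*34/2 = 595


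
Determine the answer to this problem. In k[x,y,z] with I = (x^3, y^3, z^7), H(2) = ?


Need i<3, j<3, k<7 with i+j+k=2.
For each i, j ranges over max(0,2-i-6)..min(2,2-i):
  i=0: j in [0,2] -> 3
  i=1: j in [0,1] -> 2
  i=2: j in [0,0] -> 1
H(2) = 3+2+1 = 6


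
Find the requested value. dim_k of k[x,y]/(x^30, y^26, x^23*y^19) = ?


k[x,y]/I, I = (x^30, y^26, x^23*y^19)
Rect: 30x26=780. Corner: (30-23)x(26-19)=49.
dim = 780-49 = 731


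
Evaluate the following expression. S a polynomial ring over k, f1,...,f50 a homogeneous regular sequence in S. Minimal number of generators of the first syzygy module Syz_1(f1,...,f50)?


Regular sequence => Koszul complex is the minimal free resolution.
Syz_1 minimally generated by Koszul relations f_i*e_j - f_j*e_i (i<j): mu(Syz_1) = beta_2 = C(m,2) = m(m-1)/2
m=50
50*49/2 = 1225


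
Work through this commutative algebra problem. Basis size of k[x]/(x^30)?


Basis: 1,x,...,x^29
dim=30


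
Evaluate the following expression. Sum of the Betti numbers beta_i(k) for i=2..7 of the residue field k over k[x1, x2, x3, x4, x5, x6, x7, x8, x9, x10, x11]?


Koszul resolution: beta_i(k)=C(n,i), n=11
C(11,2)=55, C(11,3)=165, C(11,4)=330, C(11,5)=462, C(11,6)=462, C(11,7)=330
Sum=1804


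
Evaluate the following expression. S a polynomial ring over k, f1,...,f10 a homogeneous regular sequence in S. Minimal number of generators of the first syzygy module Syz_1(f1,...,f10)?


Regular sequence => Koszul complex is the minimal free resolution.
Syz_1 minimally generated by Koszul relations f_i*e_j - f_j*e_i (i<j): mu(Syz_1) = beta_2 = C(m,2) = m(m-1)/2
m=10
10*9/2 = 45


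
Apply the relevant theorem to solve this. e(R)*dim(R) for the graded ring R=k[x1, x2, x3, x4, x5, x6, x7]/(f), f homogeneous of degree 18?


e(R)=deg(f)=18, dim(R)=7-1=6
e*dim=18*6=108


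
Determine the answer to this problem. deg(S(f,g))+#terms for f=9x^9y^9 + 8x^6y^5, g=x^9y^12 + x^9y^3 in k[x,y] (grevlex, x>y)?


LT(f)=9x^9y^9, LT(g)=x^9y^12
lcm(LM)=x^9y^12
S(f,g) (scaled by 9 to clear denominators) = y^3*f - 9*g = 8x^6y^8 - 9x^9y^3
2 terms, deg 14.
14+2=16


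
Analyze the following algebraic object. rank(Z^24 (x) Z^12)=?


rank(M(x)N) = rank(M)*rank(N)
24*12 = 288


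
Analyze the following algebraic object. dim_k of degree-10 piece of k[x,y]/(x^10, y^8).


k[x,y], I = (x^10, y^8), d = 10
Need i < 10 and d-i < 8.
Range: 3 <= i <= 9.
H(10) = 7


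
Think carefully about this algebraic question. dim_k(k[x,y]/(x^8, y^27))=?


Basis: x^i*y^j, i<8, j<27
8*27=216


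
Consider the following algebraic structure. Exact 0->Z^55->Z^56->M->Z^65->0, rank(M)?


Alt sum=0:
(-1)^0*55 + (-1)^1*56 + (-1)^2*? + (-1)^3*65=0
rank(M)=66


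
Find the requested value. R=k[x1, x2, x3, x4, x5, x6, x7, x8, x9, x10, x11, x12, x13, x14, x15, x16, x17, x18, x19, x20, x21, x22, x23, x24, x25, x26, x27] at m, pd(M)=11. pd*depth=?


pd+depth=27
depth=27-11=16
pd*depth=11*16=176


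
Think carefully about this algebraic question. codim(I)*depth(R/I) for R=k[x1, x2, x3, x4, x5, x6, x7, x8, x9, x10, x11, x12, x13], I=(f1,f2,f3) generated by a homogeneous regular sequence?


codim=3, depth=dim(R/I)=13-3=10
Product=3*10=30


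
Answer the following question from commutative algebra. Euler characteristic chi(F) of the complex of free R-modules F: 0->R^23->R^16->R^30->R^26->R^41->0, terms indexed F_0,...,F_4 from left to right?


chi = sum (-1)^i * rank:
(-1)^0*23=23
(-1)^1*16=-16
(-1)^2*30=30
(-1)^3*26=-26
(-1)^4*41=41
chi=52


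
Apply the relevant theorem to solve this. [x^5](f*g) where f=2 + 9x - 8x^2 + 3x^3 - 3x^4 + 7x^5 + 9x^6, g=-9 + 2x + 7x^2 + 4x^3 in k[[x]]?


[x^5] = sum a_i*b_j, i+j=5
  -8*4=-32
  3*7=21
  -3*2=-6
  7*-9=-63
Sum=-80


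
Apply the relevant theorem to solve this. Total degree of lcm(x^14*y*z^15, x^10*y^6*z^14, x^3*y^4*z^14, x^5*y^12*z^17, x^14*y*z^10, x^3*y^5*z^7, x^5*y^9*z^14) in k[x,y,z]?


lcm = componentwise max:
x: max(14,10,3,5,14,3,5)=14
y: max(1,6,4,12,1,5,9)=12
z: max(15,14,14,17,10,7,14)=17
Total=14+12+17=43


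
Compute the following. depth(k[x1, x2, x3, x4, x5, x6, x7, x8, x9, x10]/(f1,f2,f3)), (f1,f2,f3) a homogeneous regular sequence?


depth(R)=10
depth(R/I)=10-3=7


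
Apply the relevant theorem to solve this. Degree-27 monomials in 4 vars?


C(d+n-1,n-1)=C(30,3)=4060


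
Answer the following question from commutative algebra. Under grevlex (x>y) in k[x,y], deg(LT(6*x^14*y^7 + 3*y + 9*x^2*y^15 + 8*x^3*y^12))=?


LT: 6*x^14*y^7
deg_x=14, deg_y=7
Total=14+7=21


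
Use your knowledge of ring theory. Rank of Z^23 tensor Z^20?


rank(M(x)N) = rank(M)*rank(N)
23*20 = 460


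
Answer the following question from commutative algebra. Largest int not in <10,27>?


gcd(10,27)=1 => F=ab-a-b=10*27-10-27=270-37=233


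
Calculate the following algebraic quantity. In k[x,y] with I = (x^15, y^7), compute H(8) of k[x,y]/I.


k[x,y], I = (x^15, y^7), d = 8
Need i < 15 and d-i < 7.
Range: 2 <= i <= 8.
H(8) = 7


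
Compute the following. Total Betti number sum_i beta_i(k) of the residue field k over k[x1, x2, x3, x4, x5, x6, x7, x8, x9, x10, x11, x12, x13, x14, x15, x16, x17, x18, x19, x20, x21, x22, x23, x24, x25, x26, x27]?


Koszul resolution: beta_i(k)=C(n,i), n=27
sum_i C(27,i) = 2^27 = 134217728


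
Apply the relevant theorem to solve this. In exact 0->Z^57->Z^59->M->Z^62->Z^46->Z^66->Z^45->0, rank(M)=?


Alt sum=0:
(-1)^0*57 + (-1)^1*59 + (-1)^2*? + (-1)^3*62 + (-1)^4*46 + (-1)^5*66 + (-1)^6*45=0
rank(M)=39


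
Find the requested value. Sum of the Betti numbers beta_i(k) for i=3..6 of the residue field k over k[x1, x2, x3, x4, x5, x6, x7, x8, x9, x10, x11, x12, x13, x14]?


Koszul resolution: beta_i(k)=C(n,i), n=14
C(14,3)=364, C(14,4)=1001, C(14,5)=2002, C(14,6)=3003
Sum=6370


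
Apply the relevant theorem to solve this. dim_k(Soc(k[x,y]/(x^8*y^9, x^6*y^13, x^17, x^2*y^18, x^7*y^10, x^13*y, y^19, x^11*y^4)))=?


Socle = ann(m) = span of standard monomials u with x*u, y*u in I (staircase corners).
Minimal generators: x^17, x^13*y, x^11*y^4, x^8*y^9, x^7*y^10, x^6*y^13, x^2*y^18, y^19
Corners: xy^18, x^5y^17, x^6y^12, x^7y^9, x^10y^8, x^12y^3, x^16
Socle dim=7


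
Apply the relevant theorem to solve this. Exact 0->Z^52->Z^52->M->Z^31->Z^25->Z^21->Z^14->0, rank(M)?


Alt sum=0:
(-1)^0*52 + (-1)^1*52 + (-1)^2*? + (-1)^3*31 + (-1)^4*25 + (-1)^5*21 + (-1)^6*14=0
rank(M)=13


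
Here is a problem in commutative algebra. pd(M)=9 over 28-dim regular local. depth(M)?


pd+depth=depth(R)=28
depth=28-9=19


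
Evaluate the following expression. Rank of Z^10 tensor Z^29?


rank(M(x)N) = rank(M)*rank(N)
10*29 = 290


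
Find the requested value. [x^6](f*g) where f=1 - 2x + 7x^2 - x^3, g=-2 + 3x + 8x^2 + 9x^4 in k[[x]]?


[x^6] = sum a_i*b_j, i+j=6
  7*9=63
Sum=63


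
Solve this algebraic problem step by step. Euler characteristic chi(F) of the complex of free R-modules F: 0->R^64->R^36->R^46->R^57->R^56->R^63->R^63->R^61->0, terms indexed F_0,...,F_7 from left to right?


chi = sum (-1)^i * rank:
(-1)^0*64=64
(-1)^1*36=-36
(-1)^2*46=46
(-1)^3*57=-57
(-1)^4*56=56
(-1)^5*63=-63
(-1)^6*63=63
(-1)^7*61=-61
chi=12


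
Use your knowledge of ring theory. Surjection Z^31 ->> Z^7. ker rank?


rank(ker) = 31-7 = 24


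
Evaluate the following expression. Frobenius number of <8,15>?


gcd(8,15)=1 => F=ab-a-b=8*15-8-15=120-23=97


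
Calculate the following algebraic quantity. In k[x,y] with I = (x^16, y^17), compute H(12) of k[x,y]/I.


k[x,y], I = (x^16, y^17), d = 12
Need i < 16 and d-i < 17.
Range: 0 <= i <= 12.
H(12) = 13


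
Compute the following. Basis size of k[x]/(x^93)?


Basis: 1,x,...,x^92
dim=93


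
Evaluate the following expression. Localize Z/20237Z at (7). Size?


7-primary part: 20237=7^3*59
Size=7^3=343


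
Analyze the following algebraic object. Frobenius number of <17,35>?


gcd(17,35)=1 => F=ab-a-b=17*35-17-35=595-52=543


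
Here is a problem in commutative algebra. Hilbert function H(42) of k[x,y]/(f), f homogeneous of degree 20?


H(t)=d for t>=d-1.
d=20, t=42
H(42)=20


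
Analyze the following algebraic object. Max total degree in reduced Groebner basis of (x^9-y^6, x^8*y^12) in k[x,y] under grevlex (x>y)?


LT(f1)=x^9, LT(f2)=x^8y^12, lcm=x^9y^12
S(f1,f2) = y^12*f1 - x^1*f2 = -y^18
Reduced GB = {f1, f2, y^18}; degrees 9, 20, 18
Max = 20


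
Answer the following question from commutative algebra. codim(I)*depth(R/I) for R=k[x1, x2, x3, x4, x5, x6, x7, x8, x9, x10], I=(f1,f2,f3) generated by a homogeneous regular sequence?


codim=3, depth=dim(R/I)=10-3=7
Product=3*7=21


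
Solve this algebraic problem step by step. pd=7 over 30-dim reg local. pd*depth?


pd+depth=30
depth=30-7=23
pd*depth=7*23=161


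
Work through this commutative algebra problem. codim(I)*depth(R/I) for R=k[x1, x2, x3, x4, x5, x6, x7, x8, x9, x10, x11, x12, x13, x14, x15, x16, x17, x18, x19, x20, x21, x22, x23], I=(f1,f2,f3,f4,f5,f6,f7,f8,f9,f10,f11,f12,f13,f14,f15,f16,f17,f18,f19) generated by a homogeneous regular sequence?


codim=19, depth=dim(R/I)=23-19=4
Product=19*4=76


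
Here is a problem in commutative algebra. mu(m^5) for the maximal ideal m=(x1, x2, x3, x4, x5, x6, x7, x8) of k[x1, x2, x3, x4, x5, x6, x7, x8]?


Graded Nakayama: mu(m^d) = dim_k (m^d/m^(d+1)) = #degree-5 monomials in 8 vars
C(n+d-1,d)=C(12,5)=792


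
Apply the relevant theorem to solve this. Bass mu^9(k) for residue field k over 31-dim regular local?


C(n,i)=C(31,9)=20160075


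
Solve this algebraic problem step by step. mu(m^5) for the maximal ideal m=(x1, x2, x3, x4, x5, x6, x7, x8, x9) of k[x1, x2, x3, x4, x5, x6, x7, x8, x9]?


Graded Nakayama: mu(m^d) = dim_k (m^d/m^(d+1)) = #degree-5 monomials in 9 vars
C(n+d-1,d)=C(13,5)=1287


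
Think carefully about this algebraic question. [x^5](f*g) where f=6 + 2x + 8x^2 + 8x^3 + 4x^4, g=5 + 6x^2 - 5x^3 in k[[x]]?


[x^5] = sum a_i*b_j, i+j=5
  8*-5=-40
  8*6=48
Sum=8


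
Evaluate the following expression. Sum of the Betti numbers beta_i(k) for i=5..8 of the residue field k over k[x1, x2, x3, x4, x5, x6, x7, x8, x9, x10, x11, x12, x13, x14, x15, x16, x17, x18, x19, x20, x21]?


Koszul resolution: beta_i(k)=C(n,i), n=21
C(21,5)=20349, C(21,6)=54264, C(21,7)=116280, C(21,8)=203490
Sum=394383


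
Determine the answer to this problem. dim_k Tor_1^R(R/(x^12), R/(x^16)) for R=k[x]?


Tor_1(R/I,R/J)=(I cap J)/IJ=(x^16)/(x^28)
dim=28-16=min(12,16)=12


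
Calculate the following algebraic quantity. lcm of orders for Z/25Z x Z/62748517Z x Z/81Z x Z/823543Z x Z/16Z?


Exponent = lcm of the cyclic orders; pairwise coprime => product.
5^2*13^7*3^4*7^7*2^4=25*62748517*81*823543*16=1674305702717684400


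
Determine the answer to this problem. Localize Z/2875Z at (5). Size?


5-primary part: 2875=5^3*23
Size=5^3=125


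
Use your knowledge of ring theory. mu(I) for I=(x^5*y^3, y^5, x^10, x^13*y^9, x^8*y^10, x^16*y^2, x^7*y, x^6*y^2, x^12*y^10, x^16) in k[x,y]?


Remove redundant (divisible by others).
x^12*y^10 redundant.
x^13*y^9 redundant.
x^16 redundant.
x^16*y^2 redundant.
x^8*y^10 redundant.
Min: x^10, x^7*y, x^6*y^2, x^5*y^3, y^5
Count=5


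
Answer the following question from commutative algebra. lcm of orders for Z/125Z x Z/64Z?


Exponent = lcm of the cyclic orders; pairwise coprime => product.
5^3*2^6=125*64=8000


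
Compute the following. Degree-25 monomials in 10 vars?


C(d+n-1,n-1)=C(34,9)=52451256


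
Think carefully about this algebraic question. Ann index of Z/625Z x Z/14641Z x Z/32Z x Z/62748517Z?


Exponent = lcm of the cyclic orders; pairwise coprime => product.
5^4*11^4*2^5*13^7=625*14641*32*62748517=18374020747940000


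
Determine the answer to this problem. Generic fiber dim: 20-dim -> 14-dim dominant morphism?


dim(fiber)=dim(X)-dim(Y)=20-14=6


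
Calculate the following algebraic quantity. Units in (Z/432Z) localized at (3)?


Local ring = Z/27Z.
phi(27) = 3^2*(3-1) = 18


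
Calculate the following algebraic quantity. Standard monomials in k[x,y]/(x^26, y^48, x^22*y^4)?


k[x,y]/I, I = (x^26, y^48, x^22*y^4)
Rect: 26x48=1248. Corner: (26-22)x(48-4)=176.
dim = 1248-176 = 1072


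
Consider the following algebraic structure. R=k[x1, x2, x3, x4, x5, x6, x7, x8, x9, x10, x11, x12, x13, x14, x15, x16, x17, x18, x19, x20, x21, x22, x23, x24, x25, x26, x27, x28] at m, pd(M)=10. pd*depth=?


pd+depth=28
depth=28-10=18
pd*depth=10*18=180


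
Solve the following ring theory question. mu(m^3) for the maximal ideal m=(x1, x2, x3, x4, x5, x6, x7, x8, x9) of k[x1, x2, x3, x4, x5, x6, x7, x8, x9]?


Graded Nakayama: mu(m^d) = dim_k (m^d/m^(d+1)) = #degree-3 monomials in 9 vars
C(n+d-1,d)=C(11,3)=165


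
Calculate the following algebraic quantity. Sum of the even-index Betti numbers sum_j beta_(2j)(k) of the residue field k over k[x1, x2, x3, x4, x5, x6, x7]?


Koszul resolution: beta_i(k)=C(n,i), n=7
sum_even C(7,i) = 2^(n-1) = 2^6 = 64


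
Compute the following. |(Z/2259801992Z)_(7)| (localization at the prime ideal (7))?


7-primary part: 2259801992=7^10*8
Size=7^10=282475249


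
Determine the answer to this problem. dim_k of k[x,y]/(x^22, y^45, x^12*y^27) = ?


k[x,y]/I, I = (x^22, y^45, x^12*y^27)
Rect: 22x45=990. Corner: (22-12)x(45-27)=180.
dim = 990-180 = 810


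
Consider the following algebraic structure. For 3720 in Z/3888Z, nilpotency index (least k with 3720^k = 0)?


3720^k mod 3888:
k=1: 3720
k=2: 1008
k=3: 1728
k=4: 1296
k=5: 0
First zero at k = 5


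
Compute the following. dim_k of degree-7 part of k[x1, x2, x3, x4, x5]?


C(d+n-1,n-1)=C(11,4)=330


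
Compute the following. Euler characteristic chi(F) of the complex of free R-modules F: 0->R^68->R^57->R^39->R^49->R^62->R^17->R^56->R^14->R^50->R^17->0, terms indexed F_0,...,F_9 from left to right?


chi = sum (-1)^i * rank:
(-1)^0*68=68
(-1)^1*57=-57
(-1)^2*39=39
(-1)^3*49=-49
(-1)^4*62=62
(-1)^5*17=-17
(-1)^6*56=56
(-1)^7*14=-14
(-1)^8*50=50
(-1)^9*17=-17
chi=121


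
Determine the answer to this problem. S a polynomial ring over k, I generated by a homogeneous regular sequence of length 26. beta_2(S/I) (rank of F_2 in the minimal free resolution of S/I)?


Regular sequence => Koszul complex is the minimal free resolution.
Syz_1 minimally generated by Koszul relations f_i*e_j - f_j*e_i (i<j): mu(Syz_1) = beta_2 = C(m,2) = m(m-1)/2
m=26
26*25/2 = 325


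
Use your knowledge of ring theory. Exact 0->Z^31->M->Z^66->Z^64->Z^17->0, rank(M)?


Alt sum=0:
(-1)^0*31 + (-1)^1*? + (-1)^2*66 + (-1)^3*64 + (-1)^4*17=0
rank(M)=50


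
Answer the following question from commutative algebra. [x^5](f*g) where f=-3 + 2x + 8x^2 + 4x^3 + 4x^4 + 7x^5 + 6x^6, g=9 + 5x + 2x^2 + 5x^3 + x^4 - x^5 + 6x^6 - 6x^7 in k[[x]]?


[x^5] = sum a_i*b_j, i+j=5
  -3*-1=3
  2*1=2
  8*5=40
  4*2=8
  4*5=20
  7*9=63
Sum=136


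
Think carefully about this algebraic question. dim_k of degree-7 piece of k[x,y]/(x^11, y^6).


k[x,y], I = (x^11, y^6), d = 7
Need i < 11 and d-i < 6.
Range: 2 <= i <= 7.
H(7) = 6


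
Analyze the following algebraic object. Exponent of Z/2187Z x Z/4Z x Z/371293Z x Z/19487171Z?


Exponent = lcm of the cyclic orders; pairwise coprime => product.
3^7*2^2*13^5*11^7=2187*4*371293*19487171=63295718193037044


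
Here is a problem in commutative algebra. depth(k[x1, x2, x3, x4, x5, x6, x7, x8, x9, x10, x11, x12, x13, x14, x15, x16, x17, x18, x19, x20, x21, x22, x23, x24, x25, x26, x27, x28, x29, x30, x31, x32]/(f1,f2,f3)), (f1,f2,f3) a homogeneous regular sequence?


depth(R)=32
depth(R/I)=32-3=29


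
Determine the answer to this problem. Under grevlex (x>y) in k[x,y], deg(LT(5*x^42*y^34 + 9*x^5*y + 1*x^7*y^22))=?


LT: 5*x^42*y^34
deg_x=42, deg_y=34
Total=42+34=76


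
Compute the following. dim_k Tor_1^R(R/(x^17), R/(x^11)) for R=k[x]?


Tor_1(R/I,R/J)=(I cap J)/IJ=(x^17)/(x^28)
dim=28-17=min(17,11)=11


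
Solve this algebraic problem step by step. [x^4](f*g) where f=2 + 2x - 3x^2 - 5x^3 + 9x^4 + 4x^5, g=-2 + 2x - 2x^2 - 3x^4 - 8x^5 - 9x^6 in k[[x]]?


[x^4] = sum a_i*b_j, i+j=4
  2*-3=-6
  -3*-2=6
  -5*2=-10
  9*-2=-18
Sum=-28


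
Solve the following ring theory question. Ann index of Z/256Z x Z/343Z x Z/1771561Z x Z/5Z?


Exponent = lcm of the cyclic orders; pairwise coprime => product.
2^8*7^3*11^6*5^1=256*343*1771561*5=777786141440


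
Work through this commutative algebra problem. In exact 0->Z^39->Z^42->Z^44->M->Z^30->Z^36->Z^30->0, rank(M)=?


Alt sum=0:
(-1)^0*39 + (-1)^1*42 + (-1)^2*44 + (-1)^3*? + (-1)^4*30 + (-1)^5*36 + (-1)^6*30=0
rank(M)=65


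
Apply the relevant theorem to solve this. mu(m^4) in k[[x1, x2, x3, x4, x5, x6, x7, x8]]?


C(n+d-1,d)=C(11,4)=330


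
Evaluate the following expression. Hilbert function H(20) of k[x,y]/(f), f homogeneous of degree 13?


H(t)=d for t>=d-1.
d=13, t=20
H(20)=13


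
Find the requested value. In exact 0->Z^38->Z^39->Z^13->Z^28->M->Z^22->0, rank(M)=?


Alt sum=0:
(-1)^0*38 + (-1)^1*39 + (-1)^2*13 + (-1)^3*28 + (-1)^4*? + (-1)^5*22=0
rank(M)=38


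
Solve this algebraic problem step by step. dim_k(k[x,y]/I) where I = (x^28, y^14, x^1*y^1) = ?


k[x,y]/I, I = (x^28, y^14, x^1*y^1)
Rect: 28x14=392. Corner: (28-1)x(14-1)=351.
dim = 392-351 = 41


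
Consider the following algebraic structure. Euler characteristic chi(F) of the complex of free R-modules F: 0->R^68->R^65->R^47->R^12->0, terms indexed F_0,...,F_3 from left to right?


chi = sum (-1)^i * rank:
(-1)^0*68=68
(-1)^1*65=-65
(-1)^2*47=47
(-1)^3*12=-12
chi=38


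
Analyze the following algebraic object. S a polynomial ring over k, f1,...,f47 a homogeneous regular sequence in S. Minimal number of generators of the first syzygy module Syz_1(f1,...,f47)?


Regular sequence => Koszul complex is the minimal free resolution.
Syz_1 minimally generated by Koszul relations f_i*e_j - f_j*e_i (i<j): mu(Syz_1) = beta_2 = C(m,2) = m(m-1)/2
m=47
47*46/2 = 1081


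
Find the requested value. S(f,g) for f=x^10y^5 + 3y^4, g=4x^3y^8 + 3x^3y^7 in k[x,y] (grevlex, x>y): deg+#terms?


LT(f)=x^10y^5, LT(g)=4x^3y^8
lcm(LM)=x^10y^8
S(f,g) (scaled by 4 to clear denominators) = 4y^3*f - x^7*g = -3x^10y^7 + 12y^7
2 terms, deg 17.
17+2=19


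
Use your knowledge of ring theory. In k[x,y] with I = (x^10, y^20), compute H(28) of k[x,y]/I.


k[x,y], I = (x^10, y^20), d = 28
Need i < 10 and d-i < 20.
Range: 9 <= i <= 9.
H(28) = 1


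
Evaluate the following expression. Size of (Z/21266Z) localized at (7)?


7-primary part: 21266=7^3*62
Size=7^3=343


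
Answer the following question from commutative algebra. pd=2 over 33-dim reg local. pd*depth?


pd+depth=33
depth=33-2=31
pd*depth=2*31=62


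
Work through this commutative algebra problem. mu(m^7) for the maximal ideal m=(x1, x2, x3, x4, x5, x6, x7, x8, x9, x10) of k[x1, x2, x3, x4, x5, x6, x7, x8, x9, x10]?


Graded Nakayama: mu(m^d) = dim_k (m^d/m^(d+1)) = #degree-7 monomials in 10 vars
C(n+d-1,d)=C(16,7)=11440


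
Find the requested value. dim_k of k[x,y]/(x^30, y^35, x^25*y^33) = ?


k[x,y]/I, I = (x^30, y^35, x^25*y^33)
Rect: 30x35=1050. Corner: (30-25)x(35-33)=10.
dim = 1050-10 = 1040


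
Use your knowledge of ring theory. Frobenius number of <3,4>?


gcd(3,4)=1 => F=ab-a-b=3*4-3-4=12-7=5


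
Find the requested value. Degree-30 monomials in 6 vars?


C(d+n-1,n-1)=C(35,5)=324632


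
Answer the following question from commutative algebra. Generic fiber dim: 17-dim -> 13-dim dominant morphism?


dim(fiber)=dim(X)-dim(Y)=17-13=4


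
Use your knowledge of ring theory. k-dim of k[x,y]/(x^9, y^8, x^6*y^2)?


k[x,y]/I, I = (x^9, y^8, x^6*y^2)
Rect: 9x8=72. Corner: (9-6)x(8-2)=18.
dim = 72-18 = 54


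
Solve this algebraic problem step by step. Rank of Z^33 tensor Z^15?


rank(M(x)N) = rank(M)*rank(N)
33*15 = 495


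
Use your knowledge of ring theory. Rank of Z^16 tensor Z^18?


rank(M(x)N) = rank(M)*rank(N)
16*18 = 288


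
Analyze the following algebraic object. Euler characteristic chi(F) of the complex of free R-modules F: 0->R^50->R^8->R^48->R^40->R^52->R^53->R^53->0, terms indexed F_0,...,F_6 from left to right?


chi = sum (-1)^i * rank:
(-1)^0*50=50
(-1)^1*8=-8
(-1)^2*48=48
(-1)^3*40=-40
(-1)^4*52=52
(-1)^5*53=-53
(-1)^6*53=53
chi=102


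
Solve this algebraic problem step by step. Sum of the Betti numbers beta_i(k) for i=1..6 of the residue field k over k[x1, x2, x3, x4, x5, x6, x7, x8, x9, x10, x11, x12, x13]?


Koszul resolution: beta_i(k)=C(n,i), n=13
C(13,1)=13, C(13,2)=78, C(13,3)=286, C(13,4)=715, C(13,5)=1287, C(13,6)=1716
Sum=4095


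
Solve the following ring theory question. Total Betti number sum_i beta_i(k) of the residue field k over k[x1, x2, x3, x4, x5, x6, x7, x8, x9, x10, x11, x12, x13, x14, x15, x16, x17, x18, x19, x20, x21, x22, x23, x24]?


Koszul resolution: beta_i(k)=C(n,i), n=24
sum_i C(24,i) = 2^24 = 16777216


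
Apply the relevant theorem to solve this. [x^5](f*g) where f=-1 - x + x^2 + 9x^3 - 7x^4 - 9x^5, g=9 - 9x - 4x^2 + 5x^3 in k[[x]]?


[x^5] = sum a_i*b_j, i+j=5
  1*5=5
  9*-4=-36
  -7*-9=63
  -9*9=-81
Sum=-49


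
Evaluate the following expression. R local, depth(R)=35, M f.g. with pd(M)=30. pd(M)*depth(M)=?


pd+depth=35
depth=35-30=5
pd*depth=30*5=150


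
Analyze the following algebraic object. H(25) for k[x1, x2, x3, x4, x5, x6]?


C(d+n-1,n-1)=C(30,5)=142506


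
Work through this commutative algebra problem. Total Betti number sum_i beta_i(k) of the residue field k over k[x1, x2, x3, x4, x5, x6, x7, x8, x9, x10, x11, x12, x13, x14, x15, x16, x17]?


Koszul resolution: beta_i(k)=C(n,i), n=17
sum_i C(17,i) = 2^17 = 131072


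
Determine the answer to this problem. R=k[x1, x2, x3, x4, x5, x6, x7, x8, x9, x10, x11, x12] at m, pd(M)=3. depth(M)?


pd+depth=depth(R)=12
depth=12-3=9


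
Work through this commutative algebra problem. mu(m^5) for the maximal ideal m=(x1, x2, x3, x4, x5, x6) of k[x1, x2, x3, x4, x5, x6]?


Graded Nakayama: mu(m^d) = dim_k (m^d/m^(d+1)) = #degree-5 monomials in 6 vars
C(n+d-1,d)=C(10,5)=252


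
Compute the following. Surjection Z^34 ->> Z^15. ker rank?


rank(ker) = 34-15 = 19


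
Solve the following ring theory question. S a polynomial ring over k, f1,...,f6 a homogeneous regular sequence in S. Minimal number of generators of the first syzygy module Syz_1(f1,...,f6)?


Regular sequence => Koszul complex is the minimal free resolution.
Syz_1 minimally generated by Koszul relations f_i*e_j - f_j*e_i (i<j): mu(Syz_1) = beta_2 = C(m,2) = m(m-1)/2
m=6
6*5/2 = 15


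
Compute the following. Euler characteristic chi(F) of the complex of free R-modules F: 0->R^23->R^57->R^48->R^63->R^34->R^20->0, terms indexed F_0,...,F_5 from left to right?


chi = sum (-1)^i * rank:
(-1)^0*23=23
(-1)^1*57=-57
(-1)^2*48=48
(-1)^3*63=-63
(-1)^4*34=34
(-1)^5*20=-20
chi=-35


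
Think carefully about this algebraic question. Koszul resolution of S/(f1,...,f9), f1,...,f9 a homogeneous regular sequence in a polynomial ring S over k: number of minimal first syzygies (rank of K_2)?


Regular sequence => Koszul complex is the minimal free resolution.
Syz_1 minimally generated by Koszul relations f_i*e_j - f_j*e_i (i<j): mu(Syz_1) = beta_2 = C(m,2) = m(m-1)/2
m=9
9*8/2 = 36


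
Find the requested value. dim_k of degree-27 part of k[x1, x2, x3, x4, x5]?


C(d+n-1,n-1)=C(31,4)=31465


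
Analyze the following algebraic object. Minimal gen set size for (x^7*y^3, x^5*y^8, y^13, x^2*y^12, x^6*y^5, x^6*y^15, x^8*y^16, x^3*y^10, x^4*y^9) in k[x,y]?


Remove redundant (divisible by others).
x^8*y^16 redundant.
x^6*y^15 redundant.
Min: x^7*y^3, x^6*y^5, x^5*y^8, x^4*y^9, x^3*y^10, x^2*y^12, y^13
Count=7


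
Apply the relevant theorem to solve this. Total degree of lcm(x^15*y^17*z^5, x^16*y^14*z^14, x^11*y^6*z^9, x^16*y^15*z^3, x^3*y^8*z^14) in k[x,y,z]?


lcm = componentwise max:
x: max(15,16,11,16,3)=16
y: max(17,14,6,15,8)=17
z: max(5,14,9,3,14)=14
Total=16+17+14=47


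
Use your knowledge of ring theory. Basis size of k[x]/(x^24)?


Basis: 1,x,...,x^23
dim=24


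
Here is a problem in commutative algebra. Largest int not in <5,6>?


gcd(5,6)=1 => F=ab-a-b=5*6-5-6=30-11=19


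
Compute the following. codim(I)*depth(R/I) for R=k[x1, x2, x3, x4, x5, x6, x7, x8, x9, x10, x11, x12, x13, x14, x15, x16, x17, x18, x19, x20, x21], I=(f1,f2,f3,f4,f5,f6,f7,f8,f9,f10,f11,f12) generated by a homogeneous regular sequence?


codim=12, depth=dim(R/I)=21-12=9
Product=12*9=108


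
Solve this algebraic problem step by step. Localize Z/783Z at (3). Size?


3-primary part: 783=3^3*29
Size=3^3=27


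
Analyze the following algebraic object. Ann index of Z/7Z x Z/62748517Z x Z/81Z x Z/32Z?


Exponent = lcm of the cyclic orders; pairwise coprime => product.
7^1*13^7*3^4*2^5=7*62748517*81*32=1138509092448


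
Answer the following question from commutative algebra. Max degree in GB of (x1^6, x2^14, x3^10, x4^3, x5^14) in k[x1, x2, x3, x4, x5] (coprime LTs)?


Pure powers, coprime LTs => already GB.
Degrees: 6, 14, 10, 3, 14
Max=14


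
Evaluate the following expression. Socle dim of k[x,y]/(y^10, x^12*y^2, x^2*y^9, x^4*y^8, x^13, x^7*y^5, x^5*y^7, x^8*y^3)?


Socle = ann(m) = span of standard monomials u with x*u, y*u in I (staircase corners).
Minimal generators: x^13, x^12*y^2, x^8*y^3, x^7*y^5, x^5*y^7, x^4*y^8, x^2*y^9, y^10
Corners: xy^9, x^3y^8, x^4y^7, x^6y^6, x^7y^4, x^11y^2, x^12y
Socle dim=7


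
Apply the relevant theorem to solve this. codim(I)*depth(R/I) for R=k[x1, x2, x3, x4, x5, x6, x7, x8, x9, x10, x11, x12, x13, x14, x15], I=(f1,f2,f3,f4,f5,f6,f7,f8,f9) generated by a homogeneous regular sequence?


codim=9, depth=dim(R/I)=15-9=6
Product=9*6=54


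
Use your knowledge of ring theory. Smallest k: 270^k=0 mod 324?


270^k mod 324:
k=1: 270
k=2: 0
First zero at k = 2


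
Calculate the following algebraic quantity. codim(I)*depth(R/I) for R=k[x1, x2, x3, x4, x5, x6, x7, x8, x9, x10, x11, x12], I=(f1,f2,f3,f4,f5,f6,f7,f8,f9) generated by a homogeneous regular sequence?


codim=9, depth=dim(R/I)=12-9=3
Product=9*3=27


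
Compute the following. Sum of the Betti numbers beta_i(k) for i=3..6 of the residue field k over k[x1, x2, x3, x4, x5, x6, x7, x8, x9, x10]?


Koszul resolution: beta_i(k)=C(n,i), n=10
C(10,3)=120, C(10,4)=210, C(10,5)=252, C(10,6)=210
Sum=792


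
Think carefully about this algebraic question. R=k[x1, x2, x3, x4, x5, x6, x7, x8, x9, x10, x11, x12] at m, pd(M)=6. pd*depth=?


pd+depth=12
depth=12-6=6
pd*depth=6*6=36


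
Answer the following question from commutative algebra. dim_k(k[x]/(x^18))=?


Basis: 1,x,...,x^17
dim=18


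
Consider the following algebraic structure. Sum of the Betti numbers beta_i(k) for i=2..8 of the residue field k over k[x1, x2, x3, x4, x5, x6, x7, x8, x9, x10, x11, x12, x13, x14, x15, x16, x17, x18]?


Koszul resolution: beta_i(k)=C(n,i), n=18
C(18,2)=153, C(18,3)=816, C(18,4)=3060, C(18,5)=8568, C(18,6)=18564, C(18,7)=31824, C(18,8)=43758
Sum=106743


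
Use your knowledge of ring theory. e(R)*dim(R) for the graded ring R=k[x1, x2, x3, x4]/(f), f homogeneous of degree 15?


e(R)=deg(f)=15, dim(R)=4-1=3
e*dim=15*3=45


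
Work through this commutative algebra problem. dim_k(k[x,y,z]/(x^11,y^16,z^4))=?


Basis: x^iy^jz^k, i<11,j<16,k<4
11*16*4=704


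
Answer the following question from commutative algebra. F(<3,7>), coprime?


gcd(3,7)=1 => F=ab-a-b=3*7-3-7=21-10=11


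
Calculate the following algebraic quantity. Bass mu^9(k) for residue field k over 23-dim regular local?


C(n,i)=C(23,9)=817190


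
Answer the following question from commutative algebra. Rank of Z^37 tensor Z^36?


rank(M(x)N) = rank(M)*rank(N)
37*36 = 1332


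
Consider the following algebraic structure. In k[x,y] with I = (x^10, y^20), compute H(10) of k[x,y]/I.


k[x,y], I = (x^10, y^20), d = 10
Need i < 10 and d-i < 20.
Range: 0 <= i <= 9.
H(10) = 10


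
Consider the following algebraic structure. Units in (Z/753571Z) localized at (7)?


Local ring = Z/343Z.
phi(343) = 7^2*(7-1) = 294


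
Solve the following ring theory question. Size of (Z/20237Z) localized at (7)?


7-primary part: 20237=7^3*59
Size=7^3=343


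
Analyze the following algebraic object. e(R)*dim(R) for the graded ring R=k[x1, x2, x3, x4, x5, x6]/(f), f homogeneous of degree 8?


e(R)=deg(f)=8, dim(R)=6-1=5
e*dim=8*5=40


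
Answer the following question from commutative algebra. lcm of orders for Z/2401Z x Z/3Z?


Exponent = lcm of the cyclic orders; pairwise coprime => product.
7^4*3^1=2401*3=7203


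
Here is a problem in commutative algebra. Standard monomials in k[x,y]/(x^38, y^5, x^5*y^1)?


k[x,y]/I, I = (x^38, y^5, x^5*y^1)
Rect: 38x5=190. Corner: (38-5)x(5-1)=132.
dim = 190-132 = 58


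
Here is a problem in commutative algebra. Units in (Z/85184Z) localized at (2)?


Local ring = Z/64Z.
phi(64) = 2^5*(2-1) = 32


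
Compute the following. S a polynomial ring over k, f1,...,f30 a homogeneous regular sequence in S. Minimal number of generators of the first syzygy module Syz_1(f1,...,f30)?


Regular sequence => Koszul complex is the minimal free resolution.
Syz_1 minimally generated by Koszul relations f_i*e_j - f_j*e_i (i<j): mu(Syz_1) = beta_2 = C(m,2) = m(m-1)/2
m=30
30*29/2 = 435


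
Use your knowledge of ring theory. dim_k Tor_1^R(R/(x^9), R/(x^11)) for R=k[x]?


Tor_1(R/I,R/J)=(I cap J)/IJ=(x^11)/(x^20)
dim=20-11=min(9,11)=9


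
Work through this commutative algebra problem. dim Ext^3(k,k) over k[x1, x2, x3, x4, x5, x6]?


C(n,i)=C(6,3)=20


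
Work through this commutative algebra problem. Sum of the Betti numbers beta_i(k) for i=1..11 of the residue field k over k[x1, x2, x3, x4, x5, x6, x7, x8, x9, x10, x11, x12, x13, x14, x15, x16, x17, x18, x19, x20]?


Koszul resolution: beta_i(k)=C(n,i), n=20
C(20,1)=20, C(20,2)=190, C(20,3)=1140, C(20,4)=4845, C(20,5)=15504, C(20,6)=38760, C(20,7)=77520, C(20,8)=125970, C(20,9)=167960, C(20,10)=184756, C(20,11)=167960
Sum=784625


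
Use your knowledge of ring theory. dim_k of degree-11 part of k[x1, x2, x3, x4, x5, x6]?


C(d+n-1,n-1)=C(16,5)=4368


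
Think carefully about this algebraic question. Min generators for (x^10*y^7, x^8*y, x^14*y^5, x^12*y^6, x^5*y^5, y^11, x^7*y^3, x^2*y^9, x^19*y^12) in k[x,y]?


Remove redundant (divisible by others).
x^12*y^6 redundant.
x^10*y^7 redundant.
x^19*y^12 redundant.
x^14*y^5 redundant.
Min: x^8*y, x^7*y^3, x^5*y^5, x^2*y^9, y^11
Count=5


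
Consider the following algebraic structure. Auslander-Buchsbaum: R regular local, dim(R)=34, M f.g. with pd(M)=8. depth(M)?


pd+depth=depth(R)=34
depth=34-8=26


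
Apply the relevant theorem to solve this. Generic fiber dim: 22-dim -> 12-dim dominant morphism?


dim(fiber)=dim(X)-dim(Y)=22-12=10
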